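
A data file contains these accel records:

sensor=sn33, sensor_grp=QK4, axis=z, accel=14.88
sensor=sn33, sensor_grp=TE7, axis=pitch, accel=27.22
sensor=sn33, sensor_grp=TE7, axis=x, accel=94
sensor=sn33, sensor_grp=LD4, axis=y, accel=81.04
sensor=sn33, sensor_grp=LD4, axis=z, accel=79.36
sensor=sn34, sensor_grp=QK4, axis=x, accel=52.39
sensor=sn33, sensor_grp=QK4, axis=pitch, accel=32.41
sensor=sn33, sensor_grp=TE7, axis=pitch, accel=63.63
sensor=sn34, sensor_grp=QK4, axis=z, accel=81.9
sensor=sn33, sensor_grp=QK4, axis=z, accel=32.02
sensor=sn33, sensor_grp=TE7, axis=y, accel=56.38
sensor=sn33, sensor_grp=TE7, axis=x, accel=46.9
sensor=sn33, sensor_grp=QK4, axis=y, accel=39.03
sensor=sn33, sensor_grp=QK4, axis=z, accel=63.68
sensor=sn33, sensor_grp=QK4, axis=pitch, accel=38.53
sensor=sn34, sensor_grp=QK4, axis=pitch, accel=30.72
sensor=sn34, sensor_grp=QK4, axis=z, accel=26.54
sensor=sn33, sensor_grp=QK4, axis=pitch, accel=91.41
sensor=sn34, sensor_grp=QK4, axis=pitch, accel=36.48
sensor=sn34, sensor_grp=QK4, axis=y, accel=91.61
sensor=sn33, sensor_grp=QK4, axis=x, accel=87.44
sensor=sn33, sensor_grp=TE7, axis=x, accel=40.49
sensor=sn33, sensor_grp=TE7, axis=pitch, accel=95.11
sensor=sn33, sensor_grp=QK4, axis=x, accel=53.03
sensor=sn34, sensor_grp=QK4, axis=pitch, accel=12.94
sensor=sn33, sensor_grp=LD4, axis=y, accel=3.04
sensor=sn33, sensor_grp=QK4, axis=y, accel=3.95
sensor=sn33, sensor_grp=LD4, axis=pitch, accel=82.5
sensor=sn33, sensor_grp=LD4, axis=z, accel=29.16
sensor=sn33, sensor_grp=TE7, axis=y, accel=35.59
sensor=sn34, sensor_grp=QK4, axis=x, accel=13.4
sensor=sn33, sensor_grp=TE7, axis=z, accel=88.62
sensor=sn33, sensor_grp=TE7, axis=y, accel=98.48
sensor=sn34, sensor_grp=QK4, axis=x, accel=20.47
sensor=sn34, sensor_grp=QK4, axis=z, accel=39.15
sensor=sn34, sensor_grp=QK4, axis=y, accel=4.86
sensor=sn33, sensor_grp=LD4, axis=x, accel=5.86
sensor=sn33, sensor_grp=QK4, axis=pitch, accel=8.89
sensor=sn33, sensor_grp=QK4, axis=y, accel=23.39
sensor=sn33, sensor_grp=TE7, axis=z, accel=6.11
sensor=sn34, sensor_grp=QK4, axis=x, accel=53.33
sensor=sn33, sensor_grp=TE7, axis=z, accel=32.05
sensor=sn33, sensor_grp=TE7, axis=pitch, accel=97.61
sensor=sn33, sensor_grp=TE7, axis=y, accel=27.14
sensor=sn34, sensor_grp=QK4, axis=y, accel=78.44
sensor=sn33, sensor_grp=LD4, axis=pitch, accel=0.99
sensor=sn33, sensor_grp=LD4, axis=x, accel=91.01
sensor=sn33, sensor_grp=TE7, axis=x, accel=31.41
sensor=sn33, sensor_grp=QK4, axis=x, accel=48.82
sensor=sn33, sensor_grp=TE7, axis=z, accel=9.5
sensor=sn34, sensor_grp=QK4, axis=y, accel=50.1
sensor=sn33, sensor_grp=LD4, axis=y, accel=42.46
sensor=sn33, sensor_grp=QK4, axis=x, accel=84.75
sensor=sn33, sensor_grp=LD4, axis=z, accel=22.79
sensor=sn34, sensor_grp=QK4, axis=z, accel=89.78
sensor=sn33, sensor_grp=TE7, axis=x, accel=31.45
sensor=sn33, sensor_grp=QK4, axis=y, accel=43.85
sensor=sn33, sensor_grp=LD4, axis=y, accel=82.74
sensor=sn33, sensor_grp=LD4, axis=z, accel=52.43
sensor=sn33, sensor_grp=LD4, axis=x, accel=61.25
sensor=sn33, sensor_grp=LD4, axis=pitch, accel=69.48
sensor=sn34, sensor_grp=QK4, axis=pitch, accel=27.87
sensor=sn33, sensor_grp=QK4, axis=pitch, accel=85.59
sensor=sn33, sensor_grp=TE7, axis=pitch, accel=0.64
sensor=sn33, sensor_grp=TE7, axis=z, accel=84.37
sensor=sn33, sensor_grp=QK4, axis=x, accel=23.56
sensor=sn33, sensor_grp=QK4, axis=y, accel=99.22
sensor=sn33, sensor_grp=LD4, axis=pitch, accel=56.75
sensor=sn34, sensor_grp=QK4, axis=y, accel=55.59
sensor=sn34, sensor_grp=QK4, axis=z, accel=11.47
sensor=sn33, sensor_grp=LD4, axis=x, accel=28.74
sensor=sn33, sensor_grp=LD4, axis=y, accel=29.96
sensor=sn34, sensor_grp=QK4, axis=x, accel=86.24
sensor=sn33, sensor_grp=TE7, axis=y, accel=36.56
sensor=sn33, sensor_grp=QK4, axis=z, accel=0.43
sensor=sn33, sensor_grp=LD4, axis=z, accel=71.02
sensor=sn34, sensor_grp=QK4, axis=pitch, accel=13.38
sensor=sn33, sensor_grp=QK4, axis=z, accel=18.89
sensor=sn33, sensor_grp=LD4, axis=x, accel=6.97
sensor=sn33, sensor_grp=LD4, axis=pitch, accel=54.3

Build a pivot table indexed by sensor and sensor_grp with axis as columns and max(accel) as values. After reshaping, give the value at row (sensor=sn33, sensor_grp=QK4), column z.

63.68

Rows with sensor=sn33, sensor_grp=QK4 and axis=z: accel values are 14.88, 32.02, 63.68, 0.43, 18.89.
max(14.88, 32.02, 63.68, 0.43, 18.89) = 63.68.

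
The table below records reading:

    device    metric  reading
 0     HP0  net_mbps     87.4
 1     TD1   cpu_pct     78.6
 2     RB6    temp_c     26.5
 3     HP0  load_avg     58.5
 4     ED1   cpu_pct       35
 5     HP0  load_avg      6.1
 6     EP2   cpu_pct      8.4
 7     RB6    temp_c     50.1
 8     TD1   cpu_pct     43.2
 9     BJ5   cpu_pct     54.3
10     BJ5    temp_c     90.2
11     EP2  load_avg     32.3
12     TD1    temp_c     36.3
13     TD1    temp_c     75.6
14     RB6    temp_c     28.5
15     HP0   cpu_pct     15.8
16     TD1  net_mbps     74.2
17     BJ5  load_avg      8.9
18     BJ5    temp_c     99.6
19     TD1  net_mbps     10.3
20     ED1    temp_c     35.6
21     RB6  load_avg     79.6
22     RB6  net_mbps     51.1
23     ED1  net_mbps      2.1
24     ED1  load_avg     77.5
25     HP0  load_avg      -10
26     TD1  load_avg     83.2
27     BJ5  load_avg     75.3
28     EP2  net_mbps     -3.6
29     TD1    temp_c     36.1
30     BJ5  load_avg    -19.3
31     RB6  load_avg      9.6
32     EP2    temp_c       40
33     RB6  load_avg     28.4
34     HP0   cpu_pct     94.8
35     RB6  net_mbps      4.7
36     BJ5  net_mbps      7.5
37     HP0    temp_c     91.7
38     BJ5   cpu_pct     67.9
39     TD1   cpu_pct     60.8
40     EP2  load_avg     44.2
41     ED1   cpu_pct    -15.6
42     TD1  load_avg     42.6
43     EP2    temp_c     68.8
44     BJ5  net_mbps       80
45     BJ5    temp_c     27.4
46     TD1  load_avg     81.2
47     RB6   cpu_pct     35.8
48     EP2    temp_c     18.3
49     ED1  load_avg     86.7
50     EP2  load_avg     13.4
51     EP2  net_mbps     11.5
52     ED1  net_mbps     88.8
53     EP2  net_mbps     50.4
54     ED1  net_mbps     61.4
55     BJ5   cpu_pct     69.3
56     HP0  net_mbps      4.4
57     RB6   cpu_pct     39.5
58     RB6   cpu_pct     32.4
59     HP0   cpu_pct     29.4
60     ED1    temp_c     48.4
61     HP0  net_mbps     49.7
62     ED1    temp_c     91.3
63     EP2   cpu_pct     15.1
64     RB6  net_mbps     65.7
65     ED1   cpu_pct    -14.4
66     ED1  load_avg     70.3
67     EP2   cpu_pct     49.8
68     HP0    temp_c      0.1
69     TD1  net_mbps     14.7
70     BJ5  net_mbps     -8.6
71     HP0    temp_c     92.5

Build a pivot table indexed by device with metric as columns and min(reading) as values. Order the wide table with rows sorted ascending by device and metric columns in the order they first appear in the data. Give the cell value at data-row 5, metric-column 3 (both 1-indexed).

26.5

With rows sorted ascending by device, row 5 is device=RB6. metric columns in first-appearance order: net_mbps, cpu_pct, temp_c, load_avg; column 3 is temp_c.
Long rows with device=RB6, metric=temp_c: min(26.5, 50.1, 28.5) = 26.5.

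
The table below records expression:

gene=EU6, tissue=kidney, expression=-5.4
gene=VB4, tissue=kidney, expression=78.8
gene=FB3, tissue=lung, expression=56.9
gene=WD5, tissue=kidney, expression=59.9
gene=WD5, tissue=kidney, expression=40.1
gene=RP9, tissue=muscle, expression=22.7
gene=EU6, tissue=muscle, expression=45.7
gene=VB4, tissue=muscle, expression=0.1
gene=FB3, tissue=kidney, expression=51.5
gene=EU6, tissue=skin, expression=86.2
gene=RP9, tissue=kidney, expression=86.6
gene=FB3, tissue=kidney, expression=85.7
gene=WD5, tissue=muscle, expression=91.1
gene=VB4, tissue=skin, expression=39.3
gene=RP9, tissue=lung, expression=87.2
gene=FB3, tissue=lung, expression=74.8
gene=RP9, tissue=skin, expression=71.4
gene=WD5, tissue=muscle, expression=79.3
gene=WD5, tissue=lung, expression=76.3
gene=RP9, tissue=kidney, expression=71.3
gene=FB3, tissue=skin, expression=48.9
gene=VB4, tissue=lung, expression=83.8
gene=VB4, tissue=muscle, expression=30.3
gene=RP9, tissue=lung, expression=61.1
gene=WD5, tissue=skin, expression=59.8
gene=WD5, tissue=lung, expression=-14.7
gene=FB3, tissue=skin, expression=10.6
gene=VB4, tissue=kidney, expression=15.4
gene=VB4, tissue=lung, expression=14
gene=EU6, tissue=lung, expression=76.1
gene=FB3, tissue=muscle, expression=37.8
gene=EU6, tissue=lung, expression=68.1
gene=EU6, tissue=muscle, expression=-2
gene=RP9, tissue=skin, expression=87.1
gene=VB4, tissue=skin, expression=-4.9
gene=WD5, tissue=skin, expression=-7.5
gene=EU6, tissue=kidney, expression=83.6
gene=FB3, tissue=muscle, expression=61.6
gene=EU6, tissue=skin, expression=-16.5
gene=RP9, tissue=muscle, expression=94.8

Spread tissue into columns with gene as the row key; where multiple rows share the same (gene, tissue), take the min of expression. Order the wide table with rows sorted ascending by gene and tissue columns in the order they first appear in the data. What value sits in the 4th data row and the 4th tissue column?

-4.9

With rows sorted ascending by gene, row 4 is gene=VB4. tissue columns in first-appearance order: kidney, lung, muscle, skin; column 4 is skin.
Long rows with gene=VB4, tissue=skin: min(39.3, -4.9) = -4.9.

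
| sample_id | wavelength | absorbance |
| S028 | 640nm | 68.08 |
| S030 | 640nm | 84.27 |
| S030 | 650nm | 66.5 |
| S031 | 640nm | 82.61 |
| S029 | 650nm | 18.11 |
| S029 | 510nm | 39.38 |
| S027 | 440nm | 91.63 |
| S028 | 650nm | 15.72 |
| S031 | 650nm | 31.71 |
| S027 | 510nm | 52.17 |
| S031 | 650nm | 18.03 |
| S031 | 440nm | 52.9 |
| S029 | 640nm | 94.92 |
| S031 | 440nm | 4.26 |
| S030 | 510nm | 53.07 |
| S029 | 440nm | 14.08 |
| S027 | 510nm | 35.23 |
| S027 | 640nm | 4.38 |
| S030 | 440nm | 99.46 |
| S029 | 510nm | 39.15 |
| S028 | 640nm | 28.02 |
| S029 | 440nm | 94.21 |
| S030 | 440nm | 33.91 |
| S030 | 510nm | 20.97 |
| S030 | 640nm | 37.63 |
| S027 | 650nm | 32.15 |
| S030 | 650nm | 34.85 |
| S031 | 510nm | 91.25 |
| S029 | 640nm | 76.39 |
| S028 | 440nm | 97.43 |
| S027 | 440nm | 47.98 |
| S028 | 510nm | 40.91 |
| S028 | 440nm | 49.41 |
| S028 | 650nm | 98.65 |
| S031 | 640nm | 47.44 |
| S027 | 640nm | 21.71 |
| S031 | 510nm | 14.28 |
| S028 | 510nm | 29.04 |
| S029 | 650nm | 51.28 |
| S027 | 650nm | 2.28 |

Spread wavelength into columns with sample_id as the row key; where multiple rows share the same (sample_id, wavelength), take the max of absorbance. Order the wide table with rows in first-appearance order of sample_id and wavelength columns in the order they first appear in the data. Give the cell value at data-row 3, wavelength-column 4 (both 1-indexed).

With rows in first-appearance order of sample_id, row 3 is sample_id=S031. wavelength columns in first-appearance order: 640nm, 650nm, 510nm, 440nm; column 4 is 440nm.
Long rows with sample_id=S031, wavelength=440nm: max(52.9, 4.26) = 52.9.

52.9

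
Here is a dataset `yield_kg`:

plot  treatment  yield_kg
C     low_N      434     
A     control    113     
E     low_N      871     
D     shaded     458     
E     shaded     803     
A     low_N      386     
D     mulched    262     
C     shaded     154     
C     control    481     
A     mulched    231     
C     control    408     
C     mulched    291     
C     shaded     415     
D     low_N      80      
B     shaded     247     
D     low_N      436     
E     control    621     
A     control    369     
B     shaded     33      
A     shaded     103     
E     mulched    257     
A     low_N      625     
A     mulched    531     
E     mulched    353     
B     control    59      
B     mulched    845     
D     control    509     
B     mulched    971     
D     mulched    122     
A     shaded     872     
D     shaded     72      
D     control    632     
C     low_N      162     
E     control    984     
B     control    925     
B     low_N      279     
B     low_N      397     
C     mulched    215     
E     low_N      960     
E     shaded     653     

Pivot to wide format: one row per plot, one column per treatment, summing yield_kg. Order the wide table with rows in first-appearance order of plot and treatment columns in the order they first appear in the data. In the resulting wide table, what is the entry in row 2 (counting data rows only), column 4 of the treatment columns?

With rows in first-appearance order of plot, row 2 is plot=A. treatment columns in first-appearance order: low_N, control, shaded, mulched; column 4 is mulched.
Long rows with plot=A, treatment=mulched: 231 + 531 = 762.

762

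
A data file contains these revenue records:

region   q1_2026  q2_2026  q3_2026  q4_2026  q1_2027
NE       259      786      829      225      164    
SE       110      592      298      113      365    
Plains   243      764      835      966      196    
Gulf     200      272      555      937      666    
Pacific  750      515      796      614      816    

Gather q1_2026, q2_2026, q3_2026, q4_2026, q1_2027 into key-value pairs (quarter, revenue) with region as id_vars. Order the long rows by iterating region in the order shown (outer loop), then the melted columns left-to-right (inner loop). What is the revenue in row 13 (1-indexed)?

835

25 rows total (5 × 5). Row 13: index ⌊(13-1)/5⌋ = 2 into region → Plains; (13-1) mod 5 = 2 into the melted columns → q3_2026.
So row 13 is (Plains, q3_2026, 835); revenue = 835.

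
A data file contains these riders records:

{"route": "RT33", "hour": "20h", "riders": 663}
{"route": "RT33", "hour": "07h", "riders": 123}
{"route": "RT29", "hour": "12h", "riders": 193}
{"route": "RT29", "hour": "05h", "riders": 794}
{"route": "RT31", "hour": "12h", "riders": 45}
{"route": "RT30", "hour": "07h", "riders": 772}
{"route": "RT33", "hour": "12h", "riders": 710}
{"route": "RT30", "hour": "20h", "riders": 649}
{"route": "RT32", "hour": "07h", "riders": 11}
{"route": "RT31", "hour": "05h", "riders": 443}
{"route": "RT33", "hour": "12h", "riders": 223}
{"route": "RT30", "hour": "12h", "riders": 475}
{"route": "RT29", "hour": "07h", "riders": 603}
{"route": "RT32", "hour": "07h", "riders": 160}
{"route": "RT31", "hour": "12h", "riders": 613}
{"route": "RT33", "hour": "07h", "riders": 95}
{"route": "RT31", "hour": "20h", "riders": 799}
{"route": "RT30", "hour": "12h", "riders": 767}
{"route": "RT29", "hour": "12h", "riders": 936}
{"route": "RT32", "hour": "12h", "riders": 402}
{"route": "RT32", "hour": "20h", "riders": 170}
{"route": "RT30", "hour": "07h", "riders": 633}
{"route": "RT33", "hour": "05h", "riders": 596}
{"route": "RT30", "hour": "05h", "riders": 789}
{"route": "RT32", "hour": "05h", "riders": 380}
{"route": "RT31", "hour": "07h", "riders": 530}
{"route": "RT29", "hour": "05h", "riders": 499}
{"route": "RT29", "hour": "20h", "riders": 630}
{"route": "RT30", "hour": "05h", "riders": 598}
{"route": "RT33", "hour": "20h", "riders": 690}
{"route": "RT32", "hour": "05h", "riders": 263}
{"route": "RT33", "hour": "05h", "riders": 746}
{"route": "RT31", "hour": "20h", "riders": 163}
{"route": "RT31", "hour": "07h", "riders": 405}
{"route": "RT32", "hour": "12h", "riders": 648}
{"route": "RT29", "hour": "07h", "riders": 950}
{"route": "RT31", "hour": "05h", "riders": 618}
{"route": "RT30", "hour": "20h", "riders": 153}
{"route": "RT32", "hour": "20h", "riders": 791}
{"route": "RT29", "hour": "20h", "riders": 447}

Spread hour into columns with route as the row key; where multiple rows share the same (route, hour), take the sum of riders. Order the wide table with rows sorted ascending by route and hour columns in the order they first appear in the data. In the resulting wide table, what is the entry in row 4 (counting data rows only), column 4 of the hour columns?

With rows sorted ascending by route, row 4 is route=RT32. hour columns in first-appearance order: 20h, 07h, 12h, 05h; column 4 is 05h.
Long rows with route=RT32, hour=05h: 380 + 263 = 643.

643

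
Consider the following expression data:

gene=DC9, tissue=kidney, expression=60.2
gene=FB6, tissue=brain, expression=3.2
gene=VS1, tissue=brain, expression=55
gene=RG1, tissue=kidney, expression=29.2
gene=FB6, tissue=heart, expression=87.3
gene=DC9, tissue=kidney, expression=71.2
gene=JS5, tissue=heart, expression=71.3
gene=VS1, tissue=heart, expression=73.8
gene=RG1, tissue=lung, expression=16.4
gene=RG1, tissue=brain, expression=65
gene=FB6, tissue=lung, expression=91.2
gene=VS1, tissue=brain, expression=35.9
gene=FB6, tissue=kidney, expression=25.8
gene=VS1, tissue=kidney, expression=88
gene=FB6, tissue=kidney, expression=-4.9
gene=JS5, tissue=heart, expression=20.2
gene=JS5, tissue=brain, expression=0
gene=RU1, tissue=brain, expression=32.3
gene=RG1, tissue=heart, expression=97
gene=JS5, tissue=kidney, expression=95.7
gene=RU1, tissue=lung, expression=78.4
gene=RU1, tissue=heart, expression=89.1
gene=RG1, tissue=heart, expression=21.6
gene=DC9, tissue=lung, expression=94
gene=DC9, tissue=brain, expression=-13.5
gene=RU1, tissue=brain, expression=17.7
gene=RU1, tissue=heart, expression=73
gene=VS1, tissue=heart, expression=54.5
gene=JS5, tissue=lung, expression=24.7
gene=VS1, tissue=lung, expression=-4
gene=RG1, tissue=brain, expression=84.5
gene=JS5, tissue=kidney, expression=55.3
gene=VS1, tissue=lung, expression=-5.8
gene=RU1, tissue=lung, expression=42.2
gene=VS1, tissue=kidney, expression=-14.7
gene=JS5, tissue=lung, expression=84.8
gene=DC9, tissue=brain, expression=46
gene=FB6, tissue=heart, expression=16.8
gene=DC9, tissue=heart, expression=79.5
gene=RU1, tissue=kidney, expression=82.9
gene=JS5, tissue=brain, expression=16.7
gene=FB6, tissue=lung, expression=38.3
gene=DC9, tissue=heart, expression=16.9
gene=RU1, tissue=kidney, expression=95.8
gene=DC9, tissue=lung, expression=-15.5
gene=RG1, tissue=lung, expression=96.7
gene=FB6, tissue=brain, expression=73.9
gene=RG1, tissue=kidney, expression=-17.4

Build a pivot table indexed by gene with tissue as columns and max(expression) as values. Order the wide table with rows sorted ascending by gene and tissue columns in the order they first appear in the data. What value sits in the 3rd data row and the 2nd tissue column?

16.7

With rows sorted ascending by gene, row 3 is gene=JS5. tissue columns in first-appearance order: kidney, brain, heart, lung; column 2 is brain.
Long rows with gene=JS5, tissue=brain: max(0, 16.7) = 16.7.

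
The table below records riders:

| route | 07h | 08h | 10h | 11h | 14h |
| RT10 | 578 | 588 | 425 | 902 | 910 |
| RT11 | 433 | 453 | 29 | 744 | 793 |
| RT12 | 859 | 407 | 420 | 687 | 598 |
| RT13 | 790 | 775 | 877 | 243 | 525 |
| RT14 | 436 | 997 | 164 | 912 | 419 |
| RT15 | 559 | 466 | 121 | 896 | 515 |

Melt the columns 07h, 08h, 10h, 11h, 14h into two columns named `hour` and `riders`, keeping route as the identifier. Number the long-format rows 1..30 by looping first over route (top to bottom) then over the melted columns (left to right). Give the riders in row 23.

164

30 rows total (6 × 5). Row 23: index ⌊(23-1)/5⌋ = 4 into route → RT14; (23-1) mod 5 = 2 into the melted columns → 10h.
So row 23 is (RT14, 10h, 164); riders = 164.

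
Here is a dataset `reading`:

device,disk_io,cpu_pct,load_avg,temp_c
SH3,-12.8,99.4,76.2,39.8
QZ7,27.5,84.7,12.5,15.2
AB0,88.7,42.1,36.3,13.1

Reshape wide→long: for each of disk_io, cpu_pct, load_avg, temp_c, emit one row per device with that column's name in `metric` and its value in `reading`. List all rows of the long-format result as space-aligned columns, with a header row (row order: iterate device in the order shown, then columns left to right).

Each (device, column) pair becomes one row: 3 × 4 = 12 rows.
For example, (SH3, disk_io) → reading=-12.8.

device  metric    reading
SH3     disk_io   -12.8  
SH3     cpu_pct   99.4   
SH3     load_avg  76.2   
SH3     temp_c    39.8   
QZ7     disk_io   27.5   
QZ7     cpu_pct   84.7   
QZ7     load_avg  12.5   
QZ7     temp_c    15.2   
AB0     disk_io   88.7   
AB0     cpu_pct   42.1   
AB0     load_avg  36.3   
AB0     temp_c    13.1   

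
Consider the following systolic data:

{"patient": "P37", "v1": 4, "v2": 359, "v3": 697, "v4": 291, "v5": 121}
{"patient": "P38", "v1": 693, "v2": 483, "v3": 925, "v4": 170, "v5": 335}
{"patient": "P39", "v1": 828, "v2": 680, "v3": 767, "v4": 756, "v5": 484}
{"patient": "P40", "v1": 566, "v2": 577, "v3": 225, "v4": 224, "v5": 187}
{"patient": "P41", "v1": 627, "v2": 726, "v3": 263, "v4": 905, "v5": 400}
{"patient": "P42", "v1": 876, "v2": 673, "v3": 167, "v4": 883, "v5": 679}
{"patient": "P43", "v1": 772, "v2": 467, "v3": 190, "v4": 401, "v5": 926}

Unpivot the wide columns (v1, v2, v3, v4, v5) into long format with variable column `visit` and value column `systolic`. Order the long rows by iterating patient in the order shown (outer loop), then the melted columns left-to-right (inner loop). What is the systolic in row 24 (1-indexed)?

905

35 rows total (7 × 5). Row 24: index ⌊(24-1)/5⌋ = 4 into patient → P41; (24-1) mod 5 = 3 into the melted columns → v4.
So row 24 is (P41, v4, 905); systolic = 905.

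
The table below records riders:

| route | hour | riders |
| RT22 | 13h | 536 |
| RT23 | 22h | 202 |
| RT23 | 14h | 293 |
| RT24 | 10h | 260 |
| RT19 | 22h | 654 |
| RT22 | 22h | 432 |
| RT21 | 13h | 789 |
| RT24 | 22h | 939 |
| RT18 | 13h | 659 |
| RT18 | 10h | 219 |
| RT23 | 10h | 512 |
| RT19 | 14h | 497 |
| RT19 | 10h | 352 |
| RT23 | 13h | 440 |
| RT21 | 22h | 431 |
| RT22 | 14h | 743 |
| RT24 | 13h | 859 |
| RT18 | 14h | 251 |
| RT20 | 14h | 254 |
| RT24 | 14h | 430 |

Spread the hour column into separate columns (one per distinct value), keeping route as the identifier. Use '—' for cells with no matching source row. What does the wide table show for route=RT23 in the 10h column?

512

The long row with route=RT23, hour=10h has riders=512.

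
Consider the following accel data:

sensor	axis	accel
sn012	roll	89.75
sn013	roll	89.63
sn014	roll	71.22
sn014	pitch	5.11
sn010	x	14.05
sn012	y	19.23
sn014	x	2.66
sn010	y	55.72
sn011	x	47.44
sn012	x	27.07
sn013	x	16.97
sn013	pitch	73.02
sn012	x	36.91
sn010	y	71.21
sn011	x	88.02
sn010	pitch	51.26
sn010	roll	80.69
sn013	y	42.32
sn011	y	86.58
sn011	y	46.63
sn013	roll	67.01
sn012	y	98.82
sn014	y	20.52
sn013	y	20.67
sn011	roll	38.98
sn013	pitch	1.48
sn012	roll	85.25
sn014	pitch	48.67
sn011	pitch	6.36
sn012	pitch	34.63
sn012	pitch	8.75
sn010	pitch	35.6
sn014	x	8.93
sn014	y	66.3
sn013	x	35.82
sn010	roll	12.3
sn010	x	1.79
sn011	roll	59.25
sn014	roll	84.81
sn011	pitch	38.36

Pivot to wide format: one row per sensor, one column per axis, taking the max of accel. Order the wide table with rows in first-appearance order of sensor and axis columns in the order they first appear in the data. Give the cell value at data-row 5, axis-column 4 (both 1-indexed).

86.58

With rows in first-appearance order of sensor, row 5 is sensor=sn011. axis columns in first-appearance order: roll, pitch, x, y; column 4 is y.
Long rows with sensor=sn011, axis=y: max(86.58, 46.63) = 86.58.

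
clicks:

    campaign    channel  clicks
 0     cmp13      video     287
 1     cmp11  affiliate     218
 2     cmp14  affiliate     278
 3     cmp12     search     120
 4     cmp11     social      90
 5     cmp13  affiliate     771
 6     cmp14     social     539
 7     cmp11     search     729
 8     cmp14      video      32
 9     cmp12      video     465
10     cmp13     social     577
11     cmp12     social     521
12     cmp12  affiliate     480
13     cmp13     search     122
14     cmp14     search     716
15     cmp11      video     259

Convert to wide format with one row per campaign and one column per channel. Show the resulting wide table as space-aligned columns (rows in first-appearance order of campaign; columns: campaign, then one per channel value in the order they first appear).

campaign  video  affiliate  search  social
cmp13     287    771        122     577   
cmp11     259    218        729     90    
cmp14     32     278        716     539   
cmp12     465    480        120     521   

Columns: campaign plus the 4 distinct channel values (video, affiliate, search, social).
For example, row cmp13 column video takes clicks=287 from the long row (cmp13, video).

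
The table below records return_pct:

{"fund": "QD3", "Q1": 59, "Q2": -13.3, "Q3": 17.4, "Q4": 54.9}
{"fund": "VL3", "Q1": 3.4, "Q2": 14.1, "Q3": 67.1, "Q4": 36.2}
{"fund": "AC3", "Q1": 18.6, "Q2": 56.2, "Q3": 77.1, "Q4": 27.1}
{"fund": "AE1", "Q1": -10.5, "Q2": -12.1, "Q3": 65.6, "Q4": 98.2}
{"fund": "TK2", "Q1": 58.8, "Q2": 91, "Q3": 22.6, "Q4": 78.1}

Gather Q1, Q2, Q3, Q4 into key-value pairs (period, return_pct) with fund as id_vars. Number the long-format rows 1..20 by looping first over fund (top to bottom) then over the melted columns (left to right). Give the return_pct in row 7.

67.1

20 rows total (5 × 4). Row 7: index ⌊(7-1)/4⌋ = 1 into fund → VL3; (7-1) mod 4 = 2 into the melted columns → Q3.
So row 7 is (VL3, Q3, 67.1); return_pct = 67.1.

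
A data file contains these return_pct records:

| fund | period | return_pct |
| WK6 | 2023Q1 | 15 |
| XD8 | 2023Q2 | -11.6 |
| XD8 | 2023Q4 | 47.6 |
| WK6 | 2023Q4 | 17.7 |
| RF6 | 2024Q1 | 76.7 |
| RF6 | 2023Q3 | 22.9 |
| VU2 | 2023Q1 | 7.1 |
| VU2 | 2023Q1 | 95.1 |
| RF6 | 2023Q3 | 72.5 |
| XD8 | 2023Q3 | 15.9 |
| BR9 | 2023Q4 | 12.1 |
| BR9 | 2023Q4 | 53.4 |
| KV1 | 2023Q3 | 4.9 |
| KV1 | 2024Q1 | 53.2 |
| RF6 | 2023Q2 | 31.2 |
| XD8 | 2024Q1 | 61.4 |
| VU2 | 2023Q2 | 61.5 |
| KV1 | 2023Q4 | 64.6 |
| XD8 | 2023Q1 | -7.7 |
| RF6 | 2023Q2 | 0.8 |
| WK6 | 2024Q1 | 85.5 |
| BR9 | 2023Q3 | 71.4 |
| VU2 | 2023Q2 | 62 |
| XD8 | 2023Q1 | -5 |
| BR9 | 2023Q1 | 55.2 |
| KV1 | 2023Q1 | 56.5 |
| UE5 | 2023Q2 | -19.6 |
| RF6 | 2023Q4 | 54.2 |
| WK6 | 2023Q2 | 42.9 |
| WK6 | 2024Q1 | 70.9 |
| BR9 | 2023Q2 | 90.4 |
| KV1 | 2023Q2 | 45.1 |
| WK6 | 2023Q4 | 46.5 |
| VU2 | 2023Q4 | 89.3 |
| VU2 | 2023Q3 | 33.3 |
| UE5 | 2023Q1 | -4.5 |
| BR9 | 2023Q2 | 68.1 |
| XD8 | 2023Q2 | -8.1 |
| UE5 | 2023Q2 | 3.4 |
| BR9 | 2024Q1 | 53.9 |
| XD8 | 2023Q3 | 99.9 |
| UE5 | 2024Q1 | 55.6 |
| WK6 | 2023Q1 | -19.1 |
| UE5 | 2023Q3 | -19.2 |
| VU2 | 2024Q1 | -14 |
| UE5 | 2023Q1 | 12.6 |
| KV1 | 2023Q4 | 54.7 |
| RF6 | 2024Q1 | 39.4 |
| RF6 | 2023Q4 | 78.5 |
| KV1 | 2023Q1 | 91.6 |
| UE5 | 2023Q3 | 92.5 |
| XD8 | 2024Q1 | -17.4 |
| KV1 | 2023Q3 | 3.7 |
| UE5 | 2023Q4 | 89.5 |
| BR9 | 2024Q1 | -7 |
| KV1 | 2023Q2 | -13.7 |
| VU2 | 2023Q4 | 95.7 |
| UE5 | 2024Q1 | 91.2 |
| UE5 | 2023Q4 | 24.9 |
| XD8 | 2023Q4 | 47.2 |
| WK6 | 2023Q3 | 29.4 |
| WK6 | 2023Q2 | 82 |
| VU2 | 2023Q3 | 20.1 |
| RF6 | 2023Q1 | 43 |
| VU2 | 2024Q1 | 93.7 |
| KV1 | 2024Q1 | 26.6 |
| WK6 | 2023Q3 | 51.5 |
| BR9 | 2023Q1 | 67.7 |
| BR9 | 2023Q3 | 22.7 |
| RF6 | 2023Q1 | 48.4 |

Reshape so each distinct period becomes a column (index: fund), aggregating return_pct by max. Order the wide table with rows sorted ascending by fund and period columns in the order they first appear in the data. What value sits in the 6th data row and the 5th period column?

With rows sorted ascending by fund, row 6 is fund=WK6. period columns in first-appearance order: 2023Q1, 2023Q2, 2023Q4, 2024Q1, 2023Q3; column 5 is 2023Q3.
Long rows with fund=WK6, period=2023Q3: max(29.4, 51.5) = 51.5.

51.5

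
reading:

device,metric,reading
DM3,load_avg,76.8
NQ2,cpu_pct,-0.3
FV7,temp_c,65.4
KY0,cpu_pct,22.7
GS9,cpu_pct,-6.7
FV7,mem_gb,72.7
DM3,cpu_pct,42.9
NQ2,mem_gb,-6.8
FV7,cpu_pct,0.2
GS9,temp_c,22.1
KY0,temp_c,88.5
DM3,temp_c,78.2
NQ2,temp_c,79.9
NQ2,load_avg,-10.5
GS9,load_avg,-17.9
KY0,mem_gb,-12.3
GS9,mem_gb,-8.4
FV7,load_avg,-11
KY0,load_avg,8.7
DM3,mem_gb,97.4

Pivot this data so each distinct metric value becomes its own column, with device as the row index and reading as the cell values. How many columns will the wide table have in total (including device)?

5

1 column for device plus 4 distinct metric values → 5 columns.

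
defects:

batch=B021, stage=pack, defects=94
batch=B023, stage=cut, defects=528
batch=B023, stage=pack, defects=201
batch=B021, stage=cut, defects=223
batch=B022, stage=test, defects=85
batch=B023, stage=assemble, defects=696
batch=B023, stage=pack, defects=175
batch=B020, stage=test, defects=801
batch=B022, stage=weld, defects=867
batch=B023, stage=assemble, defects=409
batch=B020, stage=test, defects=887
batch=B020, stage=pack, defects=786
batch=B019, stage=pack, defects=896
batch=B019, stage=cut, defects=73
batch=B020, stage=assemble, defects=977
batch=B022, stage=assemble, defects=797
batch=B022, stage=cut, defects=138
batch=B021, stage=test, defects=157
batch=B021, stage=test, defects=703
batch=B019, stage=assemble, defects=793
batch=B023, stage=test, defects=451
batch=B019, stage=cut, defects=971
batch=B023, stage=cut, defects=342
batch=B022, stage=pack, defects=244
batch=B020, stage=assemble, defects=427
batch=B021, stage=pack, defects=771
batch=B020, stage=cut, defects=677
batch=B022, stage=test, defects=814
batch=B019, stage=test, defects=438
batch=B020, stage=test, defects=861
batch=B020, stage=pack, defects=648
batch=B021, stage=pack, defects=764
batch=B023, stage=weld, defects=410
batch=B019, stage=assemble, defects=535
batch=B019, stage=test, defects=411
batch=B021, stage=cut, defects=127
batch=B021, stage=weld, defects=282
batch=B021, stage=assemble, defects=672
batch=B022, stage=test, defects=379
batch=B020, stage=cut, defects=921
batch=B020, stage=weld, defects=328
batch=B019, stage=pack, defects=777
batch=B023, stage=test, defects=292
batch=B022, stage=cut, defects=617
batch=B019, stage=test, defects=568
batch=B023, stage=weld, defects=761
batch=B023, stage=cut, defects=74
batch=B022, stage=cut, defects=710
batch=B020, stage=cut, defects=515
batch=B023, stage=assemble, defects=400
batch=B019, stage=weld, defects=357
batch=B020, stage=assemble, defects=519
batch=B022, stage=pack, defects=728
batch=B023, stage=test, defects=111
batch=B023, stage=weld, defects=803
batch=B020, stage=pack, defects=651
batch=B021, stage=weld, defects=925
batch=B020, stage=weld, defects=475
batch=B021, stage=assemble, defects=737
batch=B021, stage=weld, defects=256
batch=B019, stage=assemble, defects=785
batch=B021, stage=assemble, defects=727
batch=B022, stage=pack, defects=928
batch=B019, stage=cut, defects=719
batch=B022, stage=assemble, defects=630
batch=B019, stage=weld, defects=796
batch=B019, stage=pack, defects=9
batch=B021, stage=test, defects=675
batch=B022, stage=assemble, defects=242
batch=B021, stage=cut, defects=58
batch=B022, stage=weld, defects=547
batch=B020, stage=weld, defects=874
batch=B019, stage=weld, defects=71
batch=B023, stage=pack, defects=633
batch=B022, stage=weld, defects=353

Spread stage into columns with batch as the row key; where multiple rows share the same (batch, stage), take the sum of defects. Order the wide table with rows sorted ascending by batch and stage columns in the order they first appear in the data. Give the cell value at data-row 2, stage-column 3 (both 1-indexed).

With rows sorted ascending by batch, row 2 is batch=B020. stage columns in first-appearance order: pack, cut, test, assemble, weld; column 3 is test.
Long rows with batch=B020, stage=test: 801 + 887 + 861 = 2549.

2549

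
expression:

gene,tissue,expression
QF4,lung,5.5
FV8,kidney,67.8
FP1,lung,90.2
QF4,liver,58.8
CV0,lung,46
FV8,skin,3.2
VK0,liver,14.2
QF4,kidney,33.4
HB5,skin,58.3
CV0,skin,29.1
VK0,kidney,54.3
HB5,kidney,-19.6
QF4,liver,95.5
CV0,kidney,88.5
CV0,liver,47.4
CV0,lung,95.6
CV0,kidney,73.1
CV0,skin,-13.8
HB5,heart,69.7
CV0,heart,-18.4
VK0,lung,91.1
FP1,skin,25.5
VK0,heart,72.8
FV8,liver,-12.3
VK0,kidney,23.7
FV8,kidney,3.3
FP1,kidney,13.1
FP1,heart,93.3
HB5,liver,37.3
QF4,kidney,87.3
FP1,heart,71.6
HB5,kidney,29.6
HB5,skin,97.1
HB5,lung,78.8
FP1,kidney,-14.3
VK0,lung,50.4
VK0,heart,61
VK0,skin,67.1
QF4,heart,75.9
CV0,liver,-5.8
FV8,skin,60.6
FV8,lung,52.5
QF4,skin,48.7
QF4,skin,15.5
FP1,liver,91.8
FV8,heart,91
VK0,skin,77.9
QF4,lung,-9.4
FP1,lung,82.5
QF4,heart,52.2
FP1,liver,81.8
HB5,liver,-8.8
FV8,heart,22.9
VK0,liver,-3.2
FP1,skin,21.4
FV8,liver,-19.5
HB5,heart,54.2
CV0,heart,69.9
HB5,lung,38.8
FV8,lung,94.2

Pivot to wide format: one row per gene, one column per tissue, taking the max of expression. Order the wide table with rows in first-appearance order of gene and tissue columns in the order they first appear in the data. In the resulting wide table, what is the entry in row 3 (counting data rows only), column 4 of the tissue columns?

With rows in first-appearance order of gene, row 3 is gene=FP1. tissue columns in first-appearance order: lung, kidney, liver, skin, heart; column 4 is skin.
Long rows with gene=FP1, tissue=skin: max(25.5, 21.4) = 25.5.

25.5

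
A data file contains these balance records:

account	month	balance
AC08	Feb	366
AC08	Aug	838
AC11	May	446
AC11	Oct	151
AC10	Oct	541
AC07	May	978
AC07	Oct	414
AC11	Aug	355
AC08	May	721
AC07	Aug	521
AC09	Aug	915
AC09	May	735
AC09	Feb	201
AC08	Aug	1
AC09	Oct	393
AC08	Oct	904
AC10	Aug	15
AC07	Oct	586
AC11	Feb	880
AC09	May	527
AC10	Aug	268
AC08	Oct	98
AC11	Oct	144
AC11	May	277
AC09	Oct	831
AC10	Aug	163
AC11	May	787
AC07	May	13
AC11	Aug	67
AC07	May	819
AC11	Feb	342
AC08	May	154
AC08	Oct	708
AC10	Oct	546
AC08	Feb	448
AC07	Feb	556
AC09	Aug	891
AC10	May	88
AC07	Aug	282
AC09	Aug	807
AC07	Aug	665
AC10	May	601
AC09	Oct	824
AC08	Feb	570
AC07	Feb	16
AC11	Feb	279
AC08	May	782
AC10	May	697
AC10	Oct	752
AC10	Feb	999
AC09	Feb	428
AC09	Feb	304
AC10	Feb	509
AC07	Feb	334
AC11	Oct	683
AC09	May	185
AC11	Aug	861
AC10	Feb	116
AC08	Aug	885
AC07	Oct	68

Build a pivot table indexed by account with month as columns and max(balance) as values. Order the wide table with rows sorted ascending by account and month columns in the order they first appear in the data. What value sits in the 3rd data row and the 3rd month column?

735

With rows sorted ascending by account, row 3 is account=AC09. month columns in first-appearance order: Feb, Aug, May, Oct; column 3 is May.
Long rows with account=AC09, month=May: max(735, 527, 185) = 735.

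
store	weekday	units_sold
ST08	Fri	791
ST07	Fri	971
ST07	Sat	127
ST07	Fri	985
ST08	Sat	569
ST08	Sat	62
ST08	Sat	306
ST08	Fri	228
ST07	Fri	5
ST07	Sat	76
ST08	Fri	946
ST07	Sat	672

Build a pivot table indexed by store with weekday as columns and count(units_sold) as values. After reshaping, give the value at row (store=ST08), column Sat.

3

Rows with store=ST08 and weekday=Sat: units_sold values are 569, 62, 306.
3 rows match — count = 3.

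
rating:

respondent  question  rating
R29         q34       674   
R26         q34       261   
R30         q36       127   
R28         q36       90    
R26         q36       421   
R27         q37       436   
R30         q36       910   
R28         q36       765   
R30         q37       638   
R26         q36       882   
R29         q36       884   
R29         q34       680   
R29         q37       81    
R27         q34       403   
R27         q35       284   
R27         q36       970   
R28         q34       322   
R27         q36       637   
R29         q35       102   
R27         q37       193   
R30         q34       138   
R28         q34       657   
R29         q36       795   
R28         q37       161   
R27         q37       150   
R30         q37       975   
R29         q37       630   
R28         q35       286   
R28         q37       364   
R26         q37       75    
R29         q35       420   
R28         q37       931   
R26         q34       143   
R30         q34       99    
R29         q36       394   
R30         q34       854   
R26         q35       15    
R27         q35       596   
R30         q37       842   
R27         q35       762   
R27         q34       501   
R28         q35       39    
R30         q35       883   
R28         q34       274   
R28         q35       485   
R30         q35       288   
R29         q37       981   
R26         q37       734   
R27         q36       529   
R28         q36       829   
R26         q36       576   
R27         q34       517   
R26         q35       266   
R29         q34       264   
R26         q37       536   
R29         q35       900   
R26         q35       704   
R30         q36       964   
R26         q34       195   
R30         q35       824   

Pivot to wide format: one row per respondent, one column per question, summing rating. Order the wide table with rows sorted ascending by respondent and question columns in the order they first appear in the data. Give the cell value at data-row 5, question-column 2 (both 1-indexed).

With rows sorted ascending by respondent, row 5 is respondent=R30. question columns in first-appearance order: q34, q36, q37, q35; column 2 is q36.
Long rows with respondent=R30, question=q36: 127 + 910 + 964 = 2001.

2001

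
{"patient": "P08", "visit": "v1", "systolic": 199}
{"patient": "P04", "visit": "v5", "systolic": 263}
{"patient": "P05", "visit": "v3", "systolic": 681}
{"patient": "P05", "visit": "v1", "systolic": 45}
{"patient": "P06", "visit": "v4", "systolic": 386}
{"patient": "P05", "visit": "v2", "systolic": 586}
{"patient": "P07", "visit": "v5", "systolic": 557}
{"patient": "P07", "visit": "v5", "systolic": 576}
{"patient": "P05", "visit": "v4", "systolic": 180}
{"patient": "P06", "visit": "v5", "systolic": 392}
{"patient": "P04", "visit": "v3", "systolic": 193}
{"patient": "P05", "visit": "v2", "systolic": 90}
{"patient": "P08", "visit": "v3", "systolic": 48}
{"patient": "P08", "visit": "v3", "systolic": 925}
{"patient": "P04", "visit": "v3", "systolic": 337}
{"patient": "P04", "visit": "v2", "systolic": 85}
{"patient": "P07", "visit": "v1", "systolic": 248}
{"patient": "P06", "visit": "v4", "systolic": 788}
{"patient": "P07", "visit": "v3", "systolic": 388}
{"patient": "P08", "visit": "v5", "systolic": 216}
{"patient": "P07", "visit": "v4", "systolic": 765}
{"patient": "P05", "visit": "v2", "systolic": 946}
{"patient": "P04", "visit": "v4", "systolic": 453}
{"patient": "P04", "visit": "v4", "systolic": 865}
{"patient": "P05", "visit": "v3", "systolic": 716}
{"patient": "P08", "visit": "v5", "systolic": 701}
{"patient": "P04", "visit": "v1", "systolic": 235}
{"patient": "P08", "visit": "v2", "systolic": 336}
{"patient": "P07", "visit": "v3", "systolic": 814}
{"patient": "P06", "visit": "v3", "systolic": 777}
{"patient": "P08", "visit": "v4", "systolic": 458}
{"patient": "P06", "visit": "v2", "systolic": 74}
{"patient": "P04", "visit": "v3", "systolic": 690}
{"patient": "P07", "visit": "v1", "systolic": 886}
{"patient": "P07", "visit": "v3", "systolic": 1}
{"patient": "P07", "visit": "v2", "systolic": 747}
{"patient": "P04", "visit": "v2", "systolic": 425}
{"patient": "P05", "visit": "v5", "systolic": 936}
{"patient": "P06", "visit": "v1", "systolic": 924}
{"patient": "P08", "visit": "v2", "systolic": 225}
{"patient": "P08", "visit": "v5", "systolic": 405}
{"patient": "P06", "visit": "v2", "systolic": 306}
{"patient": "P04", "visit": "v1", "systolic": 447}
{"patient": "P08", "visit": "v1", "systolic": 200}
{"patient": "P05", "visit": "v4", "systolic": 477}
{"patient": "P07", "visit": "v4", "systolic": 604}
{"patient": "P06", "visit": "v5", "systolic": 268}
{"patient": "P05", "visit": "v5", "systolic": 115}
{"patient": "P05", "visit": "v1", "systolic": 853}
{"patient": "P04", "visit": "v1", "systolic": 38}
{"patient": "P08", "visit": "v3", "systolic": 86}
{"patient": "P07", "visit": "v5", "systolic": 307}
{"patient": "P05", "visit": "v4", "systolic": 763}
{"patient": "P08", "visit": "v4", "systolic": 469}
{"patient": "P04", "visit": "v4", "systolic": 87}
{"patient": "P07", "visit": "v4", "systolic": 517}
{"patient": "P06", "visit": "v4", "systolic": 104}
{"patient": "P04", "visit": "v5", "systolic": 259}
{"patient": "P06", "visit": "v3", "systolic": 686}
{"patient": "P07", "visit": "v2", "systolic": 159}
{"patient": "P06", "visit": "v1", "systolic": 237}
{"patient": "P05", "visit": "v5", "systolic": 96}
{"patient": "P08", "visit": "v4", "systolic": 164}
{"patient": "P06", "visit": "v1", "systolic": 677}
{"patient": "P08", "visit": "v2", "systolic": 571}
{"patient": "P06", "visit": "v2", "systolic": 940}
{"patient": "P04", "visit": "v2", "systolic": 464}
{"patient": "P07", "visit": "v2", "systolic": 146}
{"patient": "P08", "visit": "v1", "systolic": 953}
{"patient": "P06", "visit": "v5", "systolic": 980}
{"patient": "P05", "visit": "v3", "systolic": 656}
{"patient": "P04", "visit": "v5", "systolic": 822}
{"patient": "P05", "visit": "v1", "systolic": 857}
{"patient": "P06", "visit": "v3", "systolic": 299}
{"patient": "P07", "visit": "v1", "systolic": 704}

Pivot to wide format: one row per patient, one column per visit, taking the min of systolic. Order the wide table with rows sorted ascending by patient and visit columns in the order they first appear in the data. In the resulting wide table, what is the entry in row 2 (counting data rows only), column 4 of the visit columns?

With rows sorted ascending by patient, row 2 is patient=P05. visit columns in first-appearance order: v1, v5, v3, v4, v2; column 4 is v4.
Long rows with patient=P05, visit=v4: min(180, 477, 763) = 180.

180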